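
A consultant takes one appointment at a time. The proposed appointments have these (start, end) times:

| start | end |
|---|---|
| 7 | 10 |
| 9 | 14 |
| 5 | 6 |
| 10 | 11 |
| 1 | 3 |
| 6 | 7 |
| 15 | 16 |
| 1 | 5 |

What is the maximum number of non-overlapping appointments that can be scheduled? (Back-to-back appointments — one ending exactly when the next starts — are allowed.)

Greedy by earliest finish: after sorting by end time, pick each interval compatible with the last pick.
By end time: (1,3), (1,5), (5,6), (6,7), (7,10), (10,11), (9,14), (15,16).
Pick (1,3); next start ≥ 3 → (5,6); next start ≥ 6 → (6,7); next start ≥ 7 → (7,10); next start ≥ 10 → (10,11); next start ≥ 11 → (15,16).
Selected 6 appointments.

6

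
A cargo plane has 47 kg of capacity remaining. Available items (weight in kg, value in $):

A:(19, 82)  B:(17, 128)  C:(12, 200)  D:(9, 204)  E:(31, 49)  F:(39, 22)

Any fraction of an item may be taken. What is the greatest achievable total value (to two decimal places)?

Greedy by value/weight ratio, highest first.
Ratios (sorted): D 22.67, C 16.67, B 7.53, A 4.32, E 1.58, F 0.56
take D (9 @ 204); take C (12 @ 200); take B (17 @ 128); take 9/19 of A → 38.84. Capacity used 47/47.
Total value = 570.84

570.84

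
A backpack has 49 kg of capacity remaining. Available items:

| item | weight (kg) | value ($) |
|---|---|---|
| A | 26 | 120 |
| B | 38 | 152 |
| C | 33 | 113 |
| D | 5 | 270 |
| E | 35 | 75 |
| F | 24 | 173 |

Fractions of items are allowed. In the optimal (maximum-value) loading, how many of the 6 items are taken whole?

2

Greedy by value/weight ratio, highest first.
Ratios (sorted): D 54.00, F 7.21, A 4.62, B 4.00, C 3.42, E 2.14
take D (5 @ 270); take F (24 @ 173); take 20/26 of A → 92.31. Capacity used 49/49.
2 item(s) taken whole; one partial (take 20/26 of A).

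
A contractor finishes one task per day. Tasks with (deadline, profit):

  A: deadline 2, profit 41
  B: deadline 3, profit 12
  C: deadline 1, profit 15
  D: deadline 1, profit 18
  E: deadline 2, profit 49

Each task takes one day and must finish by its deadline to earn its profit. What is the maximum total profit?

102

Take jobs in profit order; each goes to the latest open slot no later than its deadline.
Profit order: E=49 A=41 D=18 C=15 B=12
Assign: E→slot 2, A→slot 1, D skipped, C skipped, B→slot 3.
Slots: [1:A] [2:E] [3:B]
Profit = 41 + 49 + 12 = 102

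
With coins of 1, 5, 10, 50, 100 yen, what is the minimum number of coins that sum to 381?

Greedy: take as many of the largest coin as possible, then repeat with the remainder.
381 − 3×100→81 − 1×50→31 − 3×10→1 − 1×1→0
Total coins = 3 + 1 + 3 + 1 = 8

8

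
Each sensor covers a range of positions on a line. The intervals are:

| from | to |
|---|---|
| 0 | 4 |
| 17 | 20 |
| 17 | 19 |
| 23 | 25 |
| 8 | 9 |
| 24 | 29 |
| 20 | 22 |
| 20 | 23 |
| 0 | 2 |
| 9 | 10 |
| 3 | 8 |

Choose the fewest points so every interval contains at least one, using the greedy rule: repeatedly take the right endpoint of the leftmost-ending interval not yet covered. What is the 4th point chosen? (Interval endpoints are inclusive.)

Sort by right endpoint; whenever an interval is uncovered, place a point at its right end.
Sorted: [0,2] [0,4] [3,8] [8,9] [9,10] [17,19] [17,20] [20,22] [20,23] [23,25] [24,29]
{[0,2],[0,4]} hit by 2; {[3,8],[8,9]} hit by 8; {[9,10]} hit by 10; {[17,19],[17,20]} hit by 19; {[20,22],[20,23]} hit by 22; {[23,25],[24,29]} hit by 25.
Points: 2, 8, 10, 19, 22, 25 (6 total).

19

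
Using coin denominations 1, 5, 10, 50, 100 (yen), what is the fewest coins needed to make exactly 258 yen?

7

Use the largest denomination that fits, subtract, and repeat.
258 − 2×100→58 − 1×50→8 − 1×5→3 − 3×1→0
Total coins = 2 + 1 + 1 + 3 = 7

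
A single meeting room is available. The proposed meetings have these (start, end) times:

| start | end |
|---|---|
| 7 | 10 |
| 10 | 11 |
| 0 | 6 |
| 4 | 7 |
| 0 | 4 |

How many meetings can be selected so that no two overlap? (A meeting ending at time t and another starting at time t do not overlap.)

4

Sorted by end: (0,4)  (0,6)  (4,7)  (7,10)  (10,11)
take (0,4); take (4,7); take (7,10); take (10,11).
Selected 4 meetings.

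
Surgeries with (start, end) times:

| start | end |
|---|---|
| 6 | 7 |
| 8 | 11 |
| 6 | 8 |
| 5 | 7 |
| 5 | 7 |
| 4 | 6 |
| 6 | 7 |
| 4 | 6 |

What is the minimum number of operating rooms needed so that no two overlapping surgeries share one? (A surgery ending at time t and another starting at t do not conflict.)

The answer is the maximum number of intervals overlapping at any instant.
Events (time:±→running): 4:+→1 4:+→2 5:+→3 5:+→4 6:-→3 6:-→2 6:+→3 6:+→4 6:+→5 … peak 5.

5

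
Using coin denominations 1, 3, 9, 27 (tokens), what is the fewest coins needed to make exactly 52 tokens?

Greedy: take as many of the largest coin as possible, then repeat with the remainder.
52 = 1×27 + 2×9 + 2×3 + 1×1
Total coins = 1 + 2 + 2 + 1 = 6

6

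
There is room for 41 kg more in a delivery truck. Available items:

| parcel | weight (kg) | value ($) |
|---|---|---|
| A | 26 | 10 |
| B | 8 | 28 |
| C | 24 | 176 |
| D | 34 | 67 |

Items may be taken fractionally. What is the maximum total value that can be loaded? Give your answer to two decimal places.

Greedy by value/weight ratio, highest first.
Order: C (176/24=7.33) > B (28/8=3.50) > D (67/34=1.97) > A (10/26=0.38)
Fill: take C (24 @ 176) → take B (8 @ 28) → take 9/34 of D → 17.74; 41/41 used.
Total value = 221.74

221.74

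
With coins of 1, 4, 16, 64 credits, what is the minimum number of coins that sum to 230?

8

230 − 3×64→38 − 2×16→6 − 1×4→2 − 2×1→0
Total coins = 3 + 2 + 1 + 2 = 8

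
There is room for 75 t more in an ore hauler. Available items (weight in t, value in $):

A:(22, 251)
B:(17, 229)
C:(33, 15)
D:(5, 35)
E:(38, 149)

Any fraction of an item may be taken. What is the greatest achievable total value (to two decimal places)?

Order: B (229/17=13.47) > A (251/22=11.41) > D (35/5=7.00) > E (149/38=3.92) > C (15/33=0.45)
Fill: take B (17 @ 229) → take A (22 @ 251) → take D (5 @ 35) → take 31/38 of E → 121.55; 75/75 used.
Total value = 636.55

636.55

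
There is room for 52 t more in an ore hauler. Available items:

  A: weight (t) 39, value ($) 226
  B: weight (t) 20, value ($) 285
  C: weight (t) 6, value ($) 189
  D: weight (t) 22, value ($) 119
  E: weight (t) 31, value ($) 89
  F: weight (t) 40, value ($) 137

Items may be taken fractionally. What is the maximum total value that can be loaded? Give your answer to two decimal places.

624.67

Order: C (189/6=31.50) > B (285/20=14.25) > A (226/39=5.79) > D (119/22=5.41) > F (137/40=3.42) > E (89/31=2.87)
Fill: take C (6 @ 189) → take B (20 @ 285) → take 26/39 of A → 150.67; 52/52 used.
Total value = 624.67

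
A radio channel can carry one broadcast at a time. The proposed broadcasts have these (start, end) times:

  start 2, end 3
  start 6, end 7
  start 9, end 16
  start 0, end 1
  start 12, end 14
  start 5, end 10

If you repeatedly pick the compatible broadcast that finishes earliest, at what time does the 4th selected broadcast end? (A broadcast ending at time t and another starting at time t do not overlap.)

Sort by end time and greedily take each interval whose start is ≥ the last chosen end.
Sorted by end: (0,1)  (2,3)  (6,7)  (5,10)  (12,14)  (9,16)
take (0,1); take (2,3); take (6,7); skip (5,10); take (12,14); skip (9,16).
Selected: (0,1) (2,3) (6,7) (12,14)

14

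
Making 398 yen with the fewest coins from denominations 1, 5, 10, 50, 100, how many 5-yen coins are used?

1

Use the largest denomination that fits, subtract, and repeat.
398 = 3×100 + 1×50 + 4×10 + 1×5 + 3×1
Count of 5: 1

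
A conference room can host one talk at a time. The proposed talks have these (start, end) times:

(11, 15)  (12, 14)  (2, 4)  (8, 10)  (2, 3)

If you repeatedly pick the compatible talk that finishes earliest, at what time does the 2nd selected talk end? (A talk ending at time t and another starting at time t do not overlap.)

10

By end time: (2,3), (2,4), (8,10), (12,14), (11,15).
Pick (2,3); next start ≥ 3 → (8,10); next start ≥ 10 → (12,14).
Selected: (2,3) (8,10) (12,14)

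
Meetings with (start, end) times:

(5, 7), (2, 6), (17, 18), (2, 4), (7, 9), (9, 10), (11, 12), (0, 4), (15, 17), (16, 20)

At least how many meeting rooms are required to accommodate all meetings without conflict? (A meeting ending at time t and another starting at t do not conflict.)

Events (time:±→running): 0:+→1 2:+→2 2:+→3 … peak 3.

3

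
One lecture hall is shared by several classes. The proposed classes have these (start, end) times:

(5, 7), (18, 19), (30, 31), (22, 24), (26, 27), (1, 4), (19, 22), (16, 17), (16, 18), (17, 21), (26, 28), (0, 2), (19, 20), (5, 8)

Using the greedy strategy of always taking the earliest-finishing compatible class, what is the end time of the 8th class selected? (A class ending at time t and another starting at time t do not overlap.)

31

Greedy by earliest finish: after sorting by end time, pick each interval compatible with the last pick.
Sorted by end: (0,2)  (1,4)  (5,7)  (5,8)  (16,17)  (16,18)  (18,19)  (19,20)  (17,21)  (19,22)  (22,24)  (26,27)  (26,28)  (30,31)
take (0,2); take (5,7); take (16,17); skip (16,18); take (18,19); take (19,20); take (22,24); take (26,27); skip (26,28); take (30,31).
Selected: (0,2) (5,7) (16,17) (18,19) (19,20) (22,24) (26,27) (30,31)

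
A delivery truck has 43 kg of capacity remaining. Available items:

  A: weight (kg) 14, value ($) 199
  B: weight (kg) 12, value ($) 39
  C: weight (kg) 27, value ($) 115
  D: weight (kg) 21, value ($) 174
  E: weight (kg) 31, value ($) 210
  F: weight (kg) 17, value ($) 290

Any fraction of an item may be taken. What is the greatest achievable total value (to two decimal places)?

588.43

Greedy by value/weight ratio, highest first.
Order: F (290/17=17.06) > A (199/14=14.21) > D (174/21=8.29) > E (210/31=6.77) > C (115/27=4.26) > B (39/12=3.25)
Fill: take F (17 @ 290) → take A (14 @ 199) → take 12/21 of D → 99.43; 43/43 used.
Total value = 588.43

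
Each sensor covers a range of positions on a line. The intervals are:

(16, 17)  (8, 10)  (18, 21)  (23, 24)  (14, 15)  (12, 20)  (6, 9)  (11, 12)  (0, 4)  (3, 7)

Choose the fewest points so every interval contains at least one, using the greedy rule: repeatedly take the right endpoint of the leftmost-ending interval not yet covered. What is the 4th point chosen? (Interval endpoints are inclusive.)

By right end: [0,4]  [3,7]  [6,9]  [8,10]  [11,12]  [14,15]  [16,17]  [12,20]  [18,21]  [23,24]
[0,4] uncovered → point at 4; [6,9] uncovered → point at 9; [11,12] uncovered → point at 12; [14,15] uncovered → point at 15; [16,17] uncovered → point at 17; [18,21] uncovered → point at 21; [23,24] uncovered → point at 24.
Points: 4, 9, 12, 15, 17, 21, 24 (7 total).

15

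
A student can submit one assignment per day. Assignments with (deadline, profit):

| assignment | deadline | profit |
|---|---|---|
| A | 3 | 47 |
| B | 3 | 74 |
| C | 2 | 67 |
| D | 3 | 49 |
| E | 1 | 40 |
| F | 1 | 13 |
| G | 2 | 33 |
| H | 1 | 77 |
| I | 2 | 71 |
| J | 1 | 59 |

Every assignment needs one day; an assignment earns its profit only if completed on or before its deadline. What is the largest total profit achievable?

Take jobs in profit order; each goes to the latest open slot no later than its deadline.
By profit: H(d1,77), B(d3,74), I(d2,71), C(d2,67), J(d1,59), D(d3,49), A(d3,47), E(d1,40), G(d2,33), F(d1,13)
H→slot 1; B→slot 3; I→slot 2; C skipped; J skipped; D skipped; A skipped; E skipped; G skipped; F skipped.
Profit = 77 + 71 + 74 = 222

222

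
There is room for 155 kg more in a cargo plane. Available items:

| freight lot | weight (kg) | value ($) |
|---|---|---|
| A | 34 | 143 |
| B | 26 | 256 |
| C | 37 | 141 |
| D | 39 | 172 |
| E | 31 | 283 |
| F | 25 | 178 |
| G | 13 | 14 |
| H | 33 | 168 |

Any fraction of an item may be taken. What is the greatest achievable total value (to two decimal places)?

1061.21

Sort by value per unit weight and fill in that order.
Order: B (256/26=9.85) > E (283/31=9.13) > F (178/25=7.12) > H (168/33=5.09) > D (172/39=4.41) > A (143/34=4.21) > C (141/37=3.81) > G (14/13=1.08)
Fill: take B (26 @ 256) → take E (31 @ 283) → take F (25 @ 178) → take H (33 @ 168) → take D (39 @ 172) → take 1/34 of A → 4.21; 155/155 used.
Total value = 1061.21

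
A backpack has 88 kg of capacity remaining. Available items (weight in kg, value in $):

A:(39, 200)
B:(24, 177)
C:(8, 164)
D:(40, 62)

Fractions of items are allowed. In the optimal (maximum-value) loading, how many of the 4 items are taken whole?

Greedy by value/weight ratio, highest first.
Ratios (sorted): C 20.50, B 7.38, A 5.13, D 1.55
take C (8 @ 164); take B (24 @ 177); take A (39 @ 200); take 17/40 of D → 26.35. Capacity used 88/88.
3 item(s) taken whole; one partial (take 17/40 of D).

3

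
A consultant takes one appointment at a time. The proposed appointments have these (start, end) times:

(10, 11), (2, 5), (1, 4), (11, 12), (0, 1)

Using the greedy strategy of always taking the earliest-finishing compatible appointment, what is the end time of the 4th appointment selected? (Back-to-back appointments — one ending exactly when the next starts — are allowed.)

12

Order by finish time; keep every interval that doesn't clash with the previous kept one.
Sorted by end: (0,1)  (1,4)  (2,5)  (10,11)  (11,12)
take (0,1); take (1,4); take (10,11); take (11,12).
Selected: (0,1) (1,4) (10,11) (11,12)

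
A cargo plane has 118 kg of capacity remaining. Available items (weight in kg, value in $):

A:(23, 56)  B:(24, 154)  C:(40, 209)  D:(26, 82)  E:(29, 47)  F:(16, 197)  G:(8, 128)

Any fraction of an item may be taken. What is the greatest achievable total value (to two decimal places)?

779.74

Sort by value per unit weight and fill in that order.
Order: G (128/8=16.00) > F (197/16=12.31) > B (154/24=6.42) > C (209/40=5.22) > D (82/26=3.15) > A (56/23=2.43) > E (47/29=1.62)
Fill: take G (8 @ 128) → take F (16 @ 197) → take B (24 @ 154) → take C (40 @ 209) → take D (26 @ 82) → take 4/23 of A → 9.74; 118/118 used.
Total value = 779.74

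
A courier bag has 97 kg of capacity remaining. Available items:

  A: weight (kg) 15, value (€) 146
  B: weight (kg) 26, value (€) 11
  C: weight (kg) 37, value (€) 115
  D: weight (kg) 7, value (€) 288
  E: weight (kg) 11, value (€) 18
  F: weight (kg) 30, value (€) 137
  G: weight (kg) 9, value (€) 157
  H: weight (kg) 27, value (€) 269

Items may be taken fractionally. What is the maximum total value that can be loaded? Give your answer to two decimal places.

Order: D (288/7=41.14) > G (157/9=17.44) > H (269/27=9.96) > A (146/15=9.73) > F (137/30=4.57) > C (115/37=3.11) > E (18/11=1.64) > B (11/26=0.42)
Fill: take D (7 @ 288) → take G (9 @ 157) → take H (27 @ 269) → take A (15 @ 146) → take F (30 @ 137) → take 9/37 of C → 27.97; 97/97 used.
Total value = 1024.97

1024.97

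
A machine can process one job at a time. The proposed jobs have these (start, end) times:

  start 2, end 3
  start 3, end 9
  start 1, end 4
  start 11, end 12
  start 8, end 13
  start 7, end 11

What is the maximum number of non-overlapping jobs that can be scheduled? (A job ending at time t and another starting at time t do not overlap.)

Order by finish time; keep every interval that doesn't clash with the previous kept one.
By end time: (2,3), (1,4), (3,9), (7,11), (11,12), (8,13).
Pick (2,3); next start ≥ 3 → (3,9); next start ≥ 9 → (11,12).
Selected 3 jobs.

3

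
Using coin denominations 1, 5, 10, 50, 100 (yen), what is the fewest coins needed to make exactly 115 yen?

115 = 1×100 + 1×10 + 1×5
Total coins = 1 + 1 + 1 = 3

3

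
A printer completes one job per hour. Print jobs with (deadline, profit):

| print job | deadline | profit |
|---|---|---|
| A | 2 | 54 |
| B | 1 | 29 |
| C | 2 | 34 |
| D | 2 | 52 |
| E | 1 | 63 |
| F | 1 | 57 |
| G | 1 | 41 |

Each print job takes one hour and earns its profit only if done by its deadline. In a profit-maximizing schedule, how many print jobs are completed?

Profit order: E=63 F=57 A=54 D=52 G=41 C=34 B=29
Assign: E→slot 1, F skipped, A→slot 2, D skipped, G skipped, C skipped, B skipped.
Slots: [1:E] [2:A]
2 of 7 scheduled.

2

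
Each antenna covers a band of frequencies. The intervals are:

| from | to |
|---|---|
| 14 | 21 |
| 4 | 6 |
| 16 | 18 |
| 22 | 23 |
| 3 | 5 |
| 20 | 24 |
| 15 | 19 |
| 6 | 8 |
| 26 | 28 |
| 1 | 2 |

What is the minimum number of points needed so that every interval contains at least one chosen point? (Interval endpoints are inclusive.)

By right end: [1,2]  [3,5]  [4,6]  [6,8]  [16,18]  [15,19]  [14,21]  [22,23]  [20,24]  [26,28]
[1,2] uncovered → point at 2; [3,5] uncovered → point at 5; [6,8] uncovered → point at 8; [16,18] uncovered → point at 18; [22,23] uncovered → point at 23; [26,28] uncovered → point at 28.
Points: 2, 5, 8, 18, 23, 28 (6 total).

6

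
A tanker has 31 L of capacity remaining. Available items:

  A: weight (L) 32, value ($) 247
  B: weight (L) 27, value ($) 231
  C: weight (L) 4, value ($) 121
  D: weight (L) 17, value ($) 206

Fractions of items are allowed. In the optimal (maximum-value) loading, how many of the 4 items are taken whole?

2

Sort by value per unit weight and fill in that order.
Order: C (121/4=30.25) > D (206/17=12.12) > B (231/27=8.56) > A (247/32=7.72)
Fill: take C (4 @ 121) → take D (17 @ 206) → take 10/27 of B → 85.56; 31/31 used.
2 item(s) taken whole; one partial (take 10/27 of B).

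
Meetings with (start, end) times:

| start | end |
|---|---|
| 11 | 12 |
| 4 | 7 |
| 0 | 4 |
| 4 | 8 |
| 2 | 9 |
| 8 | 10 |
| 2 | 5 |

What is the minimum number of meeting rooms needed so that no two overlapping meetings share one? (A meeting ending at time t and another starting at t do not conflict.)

4

Count concurrent intervals with a sweep; the peak is the room count.
Events (time:±→running): 0:+→1 2:+→2 2:+→3 4:-→2 4:+→3 4:+→4 … peak 4.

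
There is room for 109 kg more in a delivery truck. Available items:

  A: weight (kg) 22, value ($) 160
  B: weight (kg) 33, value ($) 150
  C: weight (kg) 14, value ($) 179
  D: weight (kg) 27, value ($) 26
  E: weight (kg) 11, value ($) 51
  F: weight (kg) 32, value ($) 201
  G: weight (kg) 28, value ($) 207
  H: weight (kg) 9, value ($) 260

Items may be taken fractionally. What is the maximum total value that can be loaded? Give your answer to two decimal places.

1025.55

Sort by value per unit weight and fill in that order.
Ratios (sorted): H 28.89, C 12.79, G 7.39, A 7.27, F 6.28, E 4.64, B 4.55, D 0.96
take H (9 @ 260); take C (14 @ 179); take G (28 @ 207); take A (22 @ 160); take F (32 @ 201); take 4/11 of E → 18.55. Capacity used 109/109.
Total value = 1025.55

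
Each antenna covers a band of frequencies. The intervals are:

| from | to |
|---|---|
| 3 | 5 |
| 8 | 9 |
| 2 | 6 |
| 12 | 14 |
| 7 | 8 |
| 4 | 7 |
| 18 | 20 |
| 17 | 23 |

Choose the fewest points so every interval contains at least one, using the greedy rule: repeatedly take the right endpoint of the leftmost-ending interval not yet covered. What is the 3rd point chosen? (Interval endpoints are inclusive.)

Process intervals by earliest right end; each time one isn't hit yet, stab at its right endpoint.
By right end: [3,5]  [2,6]  [4,7]  [7,8]  [8,9]  [12,14]  [18,20]  [17,23]
[3,5] uncovered → point at 5; [7,8] uncovered → point at 8; [12,14] uncovered → point at 14; [18,20] uncovered → point at 20.
Points: 5, 8, 14, 20 (4 total).

14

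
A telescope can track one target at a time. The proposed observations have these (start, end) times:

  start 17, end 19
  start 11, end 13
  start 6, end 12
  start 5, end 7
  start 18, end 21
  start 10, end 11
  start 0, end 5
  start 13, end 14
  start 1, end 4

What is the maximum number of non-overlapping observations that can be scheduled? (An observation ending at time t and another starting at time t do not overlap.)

6

Greedy by earliest finish: after sorting by end time, pick each interval compatible with the last pick.
By end time: (1,4), (0,5), (5,7), (10,11), (6,12), (11,13), (13,14), (17,19), (18,21).
Pick (1,4); next start ≥ 4 → (5,7); next start ≥ 7 → (10,11); next start ≥ 11 → (11,13); next start ≥ 13 → (13,14); next start ≥ 14 → (17,19).
Selected 6 observations.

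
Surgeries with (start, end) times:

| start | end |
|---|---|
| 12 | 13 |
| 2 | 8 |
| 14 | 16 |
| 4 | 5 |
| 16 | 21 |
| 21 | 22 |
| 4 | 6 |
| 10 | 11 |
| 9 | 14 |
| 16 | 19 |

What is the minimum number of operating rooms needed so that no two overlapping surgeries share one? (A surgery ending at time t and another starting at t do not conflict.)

3

starts: [2, 4, 4, 9, 10, 12, 14, 16, 16, 21]
ends:   [5, 6, 8, 11, 13, 14, 16, 19, 21, 22]
s2→1 s4→2 s4→3  — peak 3.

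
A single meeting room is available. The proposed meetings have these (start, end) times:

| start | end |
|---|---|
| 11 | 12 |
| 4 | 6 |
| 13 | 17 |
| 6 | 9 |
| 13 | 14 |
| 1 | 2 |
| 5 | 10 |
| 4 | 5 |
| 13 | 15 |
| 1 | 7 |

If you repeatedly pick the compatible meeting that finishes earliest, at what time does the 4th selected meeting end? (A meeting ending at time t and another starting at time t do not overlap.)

12

Order by finish time; keep every interval that doesn't clash with the previous kept one.
Sorted by end: (1,2)  (4,5)  (4,6)  (1,7)  (6,9)  (5,10)  (11,12)  (13,14)  (13,15)  (13,17)
take (1,2); take (4,5); skip (4,6); take (6,9); take (11,12); take (13,14); skip (13,15).
Selected: (1,2) (4,5) (6,9) (11,12) (13,14)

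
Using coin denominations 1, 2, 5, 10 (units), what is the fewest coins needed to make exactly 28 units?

5

28 − 2×10→8 − 1×5→3 − 1×2→1 − 1×1→0
Total coins = 2 + 1 + 1 + 1 = 5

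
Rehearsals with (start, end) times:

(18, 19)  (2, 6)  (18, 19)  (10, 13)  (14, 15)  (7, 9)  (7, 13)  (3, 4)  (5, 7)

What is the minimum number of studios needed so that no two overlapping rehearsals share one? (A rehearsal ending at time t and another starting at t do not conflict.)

Events (time:±→running): 2:+→1 3:+→2 … peak 2.

2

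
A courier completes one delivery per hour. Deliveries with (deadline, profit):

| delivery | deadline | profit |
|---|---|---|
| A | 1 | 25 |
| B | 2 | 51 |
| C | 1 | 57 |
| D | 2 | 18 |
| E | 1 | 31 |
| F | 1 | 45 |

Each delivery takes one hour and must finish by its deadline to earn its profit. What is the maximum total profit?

Sort by profit descending; place each in the latest free slot ≤ its deadline.
By profit: C(d1,57), B(d2,51), F(d1,45), E(d1,31), A(d1,25), D(d2,18)
C→slot 1; B→slot 2; F skipped; E skipped; A skipped; D skipped.
Profit = 57 + 51 = 108

108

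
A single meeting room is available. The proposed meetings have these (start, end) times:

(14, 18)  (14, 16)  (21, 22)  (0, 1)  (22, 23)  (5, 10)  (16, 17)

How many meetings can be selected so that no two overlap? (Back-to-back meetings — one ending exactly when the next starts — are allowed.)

Order by finish time; keep every interval that doesn't clash with the previous kept one.
Sorted by end: (0,1)  (5,10)  (14,16)  (16,17)  (14,18)  (21,22)  (22,23)
take (0,1); take (5,10); take (14,16); take (16,17); take (21,22); take (22,23).
Selected 6 meetings.

6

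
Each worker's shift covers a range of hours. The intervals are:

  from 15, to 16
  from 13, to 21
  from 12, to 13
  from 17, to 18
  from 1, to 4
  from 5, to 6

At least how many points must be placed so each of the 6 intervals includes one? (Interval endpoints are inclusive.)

Sort by right endpoint; whenever an interval is uncovered, place a point at its right end.
Sorted: [1,4] [5,6] [12,13] [15,16] [17,18] [13,21]
{[1,4]} hit by 4; {[5,6]} hit by 6; {[12,13]} hit by 13; {[15,16]} hit by 16; {[17,18],[13,21]} hit by 18.
Points: 4, 6, 13, 16, 18 (5 total).

5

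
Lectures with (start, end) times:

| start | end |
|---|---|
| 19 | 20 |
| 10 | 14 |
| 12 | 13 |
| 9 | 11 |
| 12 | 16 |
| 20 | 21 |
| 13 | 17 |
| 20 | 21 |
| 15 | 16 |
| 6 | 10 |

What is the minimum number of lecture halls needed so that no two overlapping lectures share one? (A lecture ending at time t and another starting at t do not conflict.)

3

starts: [6, 9, 10, 12, 12, 13, 15, 19, 20, 20]
ends:   [10, 11, 13, 14, 16, 16, 17, 20, 21, 21]
s6→1 s9→2 e10→1 s10→2 e11→1 s12→2 s12→3  — peak 3.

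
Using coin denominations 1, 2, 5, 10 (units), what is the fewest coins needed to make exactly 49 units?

7

Greedy: take as many of the largest coin as possible, then repeat with the remainder.
49 = 4×10 + 1×5 + 2×2
Total coins = 4 + 1 + 2 = 7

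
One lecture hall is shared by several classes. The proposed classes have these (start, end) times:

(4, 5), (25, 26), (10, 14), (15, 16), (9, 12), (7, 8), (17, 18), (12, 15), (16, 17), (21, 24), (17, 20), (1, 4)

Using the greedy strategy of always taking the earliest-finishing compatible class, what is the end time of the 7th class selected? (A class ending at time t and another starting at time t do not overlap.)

Order by finish time; keep every interval that doesn't clash with the previous kept one.
By end time: (1,4), (4,5), (7,8), (9,12), (10,14), (12,15), (15,16), (16,17), (17,18), (17,20), (21,24), (25,26).
Pick (1,4); next start ≥ 4 → (4,5); next start ≥ 5 → (7,8); next start ≥ 8 → (9,12); next start ≥ 12 → (12,15); next start ≥ 15 → (15,16); next start ≥ 16 → (16,17); next start ≥ 17 → (17,18); next start ≥ 18 → (21,24); next start ≥ 24 → (25,26).
Selected: (1,4) (4,5) (7,8) (9,12) (12,15) (15,16) (16,17) (17,18) (21,24) (25,26)

17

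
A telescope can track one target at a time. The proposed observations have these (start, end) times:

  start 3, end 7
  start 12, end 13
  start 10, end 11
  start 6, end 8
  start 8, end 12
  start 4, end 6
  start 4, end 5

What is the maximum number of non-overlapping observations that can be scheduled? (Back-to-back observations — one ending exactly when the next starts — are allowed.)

Sort by end time and greedily take each interval whose start is ≥ the last chosen end.
By end time: (4,5), (4,6), (3,7), (6,8), (10,11), (8,12), (12,13).
Pick (4,5); next start ≥ 5 → (6,8); next start ≥ 8 → (10,11); next start ≥ 11 → (12,13).
Selected 4 observations.

4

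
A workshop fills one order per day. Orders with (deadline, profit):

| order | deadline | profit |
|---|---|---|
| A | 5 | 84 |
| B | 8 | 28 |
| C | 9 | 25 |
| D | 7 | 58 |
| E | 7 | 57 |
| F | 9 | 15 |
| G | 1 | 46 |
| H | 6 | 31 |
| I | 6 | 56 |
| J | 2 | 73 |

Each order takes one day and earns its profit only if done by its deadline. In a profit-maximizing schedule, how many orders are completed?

Sort by profit descending; place each in the latest free slot ≤ its deadline.
Profit order: A=84 J=73 D=58 E=57 I=56 G=46 H=31 B=28 C=25 F=15
Assign: A→slot 5, J→slot 2, D→slot 7, E→slot 6, I→slot 4, G→slot 1, H→slot 3, B→slot 8, C→slot 9, F skipped.
Slots: [1:G] [2:J] [3:H] [4:I] [5:A] [6:E] [7:D] [8:B] [9:C]
9 of 10 scheduled.

9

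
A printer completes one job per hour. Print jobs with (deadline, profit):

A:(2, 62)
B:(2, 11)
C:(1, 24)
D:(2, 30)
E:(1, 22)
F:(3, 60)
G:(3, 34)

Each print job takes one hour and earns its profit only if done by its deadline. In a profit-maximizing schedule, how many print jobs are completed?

3

Profit order: A=62 F=60 G=34 D=30 C=24 E=22 B=11
Assign: A→slot 2, F→slot 3, G→slot 1, D skipped, C skipped, E skipped, B skipped.
Slots: [1:G] [2:A] [3:F]
3 of 7 scheduled.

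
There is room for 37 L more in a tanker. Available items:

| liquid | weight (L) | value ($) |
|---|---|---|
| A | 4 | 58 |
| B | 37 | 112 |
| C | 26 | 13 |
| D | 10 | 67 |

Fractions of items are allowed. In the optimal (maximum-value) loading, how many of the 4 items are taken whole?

Sort by value per unit weight and fill in that order.
Order: A (58/4=14.50) > D (67/10=6.70) > B (112/37=3.03) > C (13/26=0.50)
Fill: take A (4 @ 58) → take D (10 @ 67) → take 23/37 of B → 69.62; 37/37 used.
2 item(s) taken whole; one partial (take 23/37 of B).

2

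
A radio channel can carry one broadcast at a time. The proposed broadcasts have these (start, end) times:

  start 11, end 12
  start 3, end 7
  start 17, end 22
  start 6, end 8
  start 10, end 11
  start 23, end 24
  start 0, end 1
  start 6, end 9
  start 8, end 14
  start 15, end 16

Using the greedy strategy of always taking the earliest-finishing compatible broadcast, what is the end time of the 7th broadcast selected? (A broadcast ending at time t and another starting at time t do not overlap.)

Order by finish time; keep every interval that doesn't clash with the previous kept one.
Sorted by end: (0,1)  (3,7)  (6,8)  (6,9)  (10,11)  (11,12)  (8,14)  (15,16)  (17,22)  (23,24)
take (0,1); take (3,7); take (10,11); take (11,12); skip (8,14); take (15,16); take (17,22); take (23,24).
Selected: (0,1) (3,7) (10,11) (11,12) (15,16) (17,22) (23,24)

24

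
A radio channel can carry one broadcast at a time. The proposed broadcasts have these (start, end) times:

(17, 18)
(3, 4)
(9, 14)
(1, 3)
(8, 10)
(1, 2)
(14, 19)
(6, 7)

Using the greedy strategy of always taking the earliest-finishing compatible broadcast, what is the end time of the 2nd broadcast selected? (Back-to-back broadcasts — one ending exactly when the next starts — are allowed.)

4

Sorted by end: (1,2)  (1,3)  (3,4)  (6,7)  (8,10)  (9,14)  (17,18)  (14,19)
take (1,2); take (3,4); take (6,7); take (8,10); skip (9,14); take (17,18).
Selected: (1,2) (3,4) (6,7) (8,10) (17,18)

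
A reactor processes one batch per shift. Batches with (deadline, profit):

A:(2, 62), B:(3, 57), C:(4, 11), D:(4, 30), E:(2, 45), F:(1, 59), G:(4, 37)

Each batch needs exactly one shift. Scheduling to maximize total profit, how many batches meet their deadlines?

Take jobs in profit order; each goes to the latest open slot no later than its deadline.
By profit: A(d2,62), F(d1,59), B(d3,57), E(d2,45), G(d4,37), D(d4,30), C(d4,11)
A→slot 2; F→slot 1; B→slot 3; E skipped; G→slot 4; D skipped; C skipped.
4 of 7 scheduled.

4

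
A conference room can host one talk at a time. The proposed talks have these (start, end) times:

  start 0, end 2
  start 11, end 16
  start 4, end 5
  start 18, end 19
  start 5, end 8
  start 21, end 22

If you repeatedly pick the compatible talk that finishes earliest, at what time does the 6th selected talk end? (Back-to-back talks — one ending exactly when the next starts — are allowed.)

22

Greedy by earliest finish: after sorting by end time, pick each interval compatible with the last pick.
Sorted by end: (0,2)  (4,5)  (5,8)  (11,16)  (18,19)  (21,22)
take (0,2); take (4,5); take (5,8); take (11,16); take (18,19); take (21,22).
Selected: (0,2) (4,5) (5,8) (11,16) (18,19) (21,22)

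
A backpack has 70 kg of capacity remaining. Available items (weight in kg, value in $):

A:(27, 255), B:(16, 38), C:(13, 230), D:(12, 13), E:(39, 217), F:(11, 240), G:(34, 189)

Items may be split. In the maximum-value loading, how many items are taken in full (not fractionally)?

3

Sort by value per unit weight and fill in that order.
Order: F (240/11=21.82) > C (230/13=17.69) > A (255/27=9.44) > E (217/39=5.56) > G (189/34=5.56) > B (38/16=2.38) > D (13/12=1.08)
Fill: take F (11 @ 240) → take C (13 @ 230) → take A (27 @ 255) → take 19/39 of E → 105.72; 70/70 used.
3 item(s) taken whole; one partial (take 19/39 of E).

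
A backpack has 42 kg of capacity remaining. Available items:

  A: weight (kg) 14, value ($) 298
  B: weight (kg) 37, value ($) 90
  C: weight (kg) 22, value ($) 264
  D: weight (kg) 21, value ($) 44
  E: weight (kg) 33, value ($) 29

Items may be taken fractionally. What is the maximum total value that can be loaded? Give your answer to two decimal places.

Greedy by value/weight ratio, highest first.
Ratios (sorted): A 21.29, C 12.00, B 2.43, D 2.10, E 0.88
take A (14 @ 298); take C (22 @ 264); take 6/37 of B → 14.59. Capacity used 42/42.
Total value = 576.59

576.59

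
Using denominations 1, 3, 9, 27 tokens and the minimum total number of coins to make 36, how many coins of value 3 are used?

0

Greedy: take as many of the largest coin as possible, then repeat with the remainder.
36 = 1×27 + 1×9
Count of 3: 0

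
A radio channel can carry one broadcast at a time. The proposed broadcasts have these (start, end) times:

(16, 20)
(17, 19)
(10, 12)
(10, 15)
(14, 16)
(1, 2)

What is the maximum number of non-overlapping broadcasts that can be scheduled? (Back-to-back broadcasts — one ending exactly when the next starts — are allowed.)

Sorted by end: (1,2)  (10,12)  (10,15)  (14,16)  (17,19)  (16,20)
take (1,2); take (10,12); skip (10,15); take (14,16); take (17,19); skip (16,20).
Selected 4 broadcasts.

4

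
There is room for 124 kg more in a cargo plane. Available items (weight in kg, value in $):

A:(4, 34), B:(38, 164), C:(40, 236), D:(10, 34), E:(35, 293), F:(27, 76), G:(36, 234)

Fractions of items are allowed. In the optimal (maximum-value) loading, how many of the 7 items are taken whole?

Sort by value per unit weight and fill in that order.
Ratios (sorted): A 8.50, E 8.37, G 6.50, C 5.90, B 4.32, D 3.40, F 2.81
take A (4 @ 34); take E (35 @ 293); take G (36 @ 234); take C (40 @ 236); take 9/38 of B → 38.84. Capacity used 124/124.
4 item(s) taken whole; one partial (take 9/38 of B).

4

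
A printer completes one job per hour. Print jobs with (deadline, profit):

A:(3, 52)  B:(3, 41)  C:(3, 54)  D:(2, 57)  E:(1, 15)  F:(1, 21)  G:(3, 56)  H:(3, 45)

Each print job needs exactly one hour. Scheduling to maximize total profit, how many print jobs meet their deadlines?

3

Sort by profit descending; place each in the latest free slot ≤ its deadline.
Profit order: D=57 G=56 C=54 A=52 H=45 B=41 F=21 E=15
Assign: D→slot 2, G→slot 3, C→slot 1, A skipped, H skipped, B skipped, F skipped, E skipped.
Slots: [1:C] [2:D] [3:G]
3 of 8 scheduled.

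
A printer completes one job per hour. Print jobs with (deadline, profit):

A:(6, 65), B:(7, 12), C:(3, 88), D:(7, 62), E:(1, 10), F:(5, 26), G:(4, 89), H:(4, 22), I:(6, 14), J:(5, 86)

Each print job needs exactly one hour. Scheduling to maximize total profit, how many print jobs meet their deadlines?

7

By profit: G(d4,89), C(d3,88), J(d5,86), A(d6,65), D(d7,62), F(d5,26), H(d4,22), I(d6,14), B(d7,12), E(d1,10)
G→slot 4; C→slot 3; J→slot 5; A→slot 6; D→slot 7; F→slot 2; H→slot 1; I skipped; B skipped; E skipped.
7 of 10 scheduled.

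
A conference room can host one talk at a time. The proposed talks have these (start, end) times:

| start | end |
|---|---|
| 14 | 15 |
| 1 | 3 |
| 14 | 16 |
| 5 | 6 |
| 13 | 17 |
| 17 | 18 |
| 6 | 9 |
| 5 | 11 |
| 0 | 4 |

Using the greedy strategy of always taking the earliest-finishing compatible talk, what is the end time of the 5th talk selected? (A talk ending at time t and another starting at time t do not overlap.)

Sort by end time and greedily take each interval whose start is ≥ the last chosen end.
Sorted by end: (1,3)  (0,4)  (5,6)  (6,9)  (5,11)  (14,15)  (14,16)  (13,17)  (17,18)
take (1,3); take (5,6); take (6,9); skip (5,11); take (14,15); skip (13,17); take (17,18).
Selected: (1,3) (5,6) (6,9) (14,15) (17,18)

18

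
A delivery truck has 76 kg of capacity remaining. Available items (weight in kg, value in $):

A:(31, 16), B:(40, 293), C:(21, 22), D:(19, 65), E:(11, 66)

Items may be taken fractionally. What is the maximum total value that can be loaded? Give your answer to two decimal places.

430.29

Greedy by value/weight ratio, highest first.
Order: B (293/40=7.33) > E (66/11=6.00) > D (65/19=3.42) > C (22/21=1.05) > A (16/31=0.52)
Fill: take B (40 @ 293) → take E (11 @ 66) → take D (19 @ 65) → take 6/21 of C → 6.29; 76/76 used.
Total value = 430.29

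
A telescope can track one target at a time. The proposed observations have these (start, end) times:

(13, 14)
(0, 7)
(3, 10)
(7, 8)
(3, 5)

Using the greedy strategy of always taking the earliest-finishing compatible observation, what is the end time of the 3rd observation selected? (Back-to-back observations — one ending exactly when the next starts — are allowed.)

14

By end time: (3,5), (0,7), (7,8), (3,10), (13,14).
Pick (3,5); next start ≥ 5 → (7,8); next start ≥ 8 → (13,14).
Selected: (3,5) (7,8) (13,14)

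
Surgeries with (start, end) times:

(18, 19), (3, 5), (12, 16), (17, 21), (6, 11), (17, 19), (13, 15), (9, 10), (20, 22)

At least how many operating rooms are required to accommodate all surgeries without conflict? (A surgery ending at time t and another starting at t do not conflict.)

3

starts: [3, 6, 9, 12, 13, 17, 17, 18, 20]
ends:   [5, 10, 11, 15, 16, 19, 19, 21, 22]
s3→1 e5→0 s6→1 s9→2 e10→1 e11→0 s12→1 s13→2 e15→1 e16→0 s17→1 s17→2 s18→3  — peak 3.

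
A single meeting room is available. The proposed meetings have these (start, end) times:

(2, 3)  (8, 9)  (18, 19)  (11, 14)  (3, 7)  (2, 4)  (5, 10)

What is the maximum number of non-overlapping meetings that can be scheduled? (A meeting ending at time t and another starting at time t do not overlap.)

5

By end time: (2,3), (2,4), (3,7), (8,9), (5,10), (11,14), (18,19).
Pick (2,3); next start ≥ 3 → (3,7); next start ≥ 7 → (8,9); next start ≥ 9 → (11,14); next start ≥ 14 → (18,19).
Selected 5 meetings.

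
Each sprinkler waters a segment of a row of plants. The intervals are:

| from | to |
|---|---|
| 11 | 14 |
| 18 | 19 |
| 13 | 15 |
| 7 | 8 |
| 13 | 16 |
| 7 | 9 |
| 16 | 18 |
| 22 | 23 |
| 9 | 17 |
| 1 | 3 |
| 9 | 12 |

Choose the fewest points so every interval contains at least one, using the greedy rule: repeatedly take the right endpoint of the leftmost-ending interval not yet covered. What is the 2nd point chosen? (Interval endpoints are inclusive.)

Process intervals by earliest right end; each time one isn't hit yet, stab at its right endpoint.
Sorted: [1,3] [7,8] [7,9] [9,12] [11,14] [13,15] [13,16] [9,17] [16,18] [18,19] [22,23]
{[1,3]} hit by 3; {[7,8],[7,9]} hit by 8; {[9,12],[11,14]} hit by 12; {[13,15],[13,16],[9,17]} hit by 15; {[16,18],[18,19]} hit by 18; {[22,23]} hit by 23.
Points: 3, 8, 12, 15, 18, 23 (6 total).

8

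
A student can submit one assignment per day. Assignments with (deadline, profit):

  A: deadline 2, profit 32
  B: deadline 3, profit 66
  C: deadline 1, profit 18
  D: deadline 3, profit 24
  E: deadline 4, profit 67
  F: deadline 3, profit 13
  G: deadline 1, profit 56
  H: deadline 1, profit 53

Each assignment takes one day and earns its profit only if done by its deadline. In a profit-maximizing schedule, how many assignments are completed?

Sort by profit descending; place each in the latest free slot ≤ its deadline.
Profit order: E=67 B=66 G=56 H=53 A=32 D=24 C=18 F=13
Assign: E→slot 4, B→slot 3, G→slot 1, H skipped, A→slot 2, D skipped, C skipped, F skipped.
Slots: [1:G] [2:A] [3:B] [4:E]
4 of 8 scheduled.

4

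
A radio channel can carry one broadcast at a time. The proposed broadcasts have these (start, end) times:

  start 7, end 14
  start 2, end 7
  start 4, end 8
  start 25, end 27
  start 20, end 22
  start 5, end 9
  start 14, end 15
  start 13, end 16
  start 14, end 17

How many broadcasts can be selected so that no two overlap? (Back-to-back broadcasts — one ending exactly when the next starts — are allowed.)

By end time: (2,7), (4,8), (5,9), (7,14), (14,15), (13,16), (14,17), (20,22), (25,27).
Pick (2,7); next start ≥ 7 → (7,14); next start ≥ 14 → (14,15); next start ≥ 15 → (20,22); next start ≥ 22 → (25,27).
Selected 5 broadcasts.

5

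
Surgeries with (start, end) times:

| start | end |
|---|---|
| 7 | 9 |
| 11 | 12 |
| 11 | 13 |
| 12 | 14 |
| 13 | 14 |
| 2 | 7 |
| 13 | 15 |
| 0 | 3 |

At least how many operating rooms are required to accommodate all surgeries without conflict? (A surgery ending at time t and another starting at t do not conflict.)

3

The answer is the maximum number of intervals overlapping at any instant.
Events (time:±→running): 0:+→1 2:+→2 3:-→1 7:-→0 7:+→1 9:-→0 11:+→1 11:+→2 12:-→1 12:+→2 13:-→1 13:+→2 13:+→3 … peak 3.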